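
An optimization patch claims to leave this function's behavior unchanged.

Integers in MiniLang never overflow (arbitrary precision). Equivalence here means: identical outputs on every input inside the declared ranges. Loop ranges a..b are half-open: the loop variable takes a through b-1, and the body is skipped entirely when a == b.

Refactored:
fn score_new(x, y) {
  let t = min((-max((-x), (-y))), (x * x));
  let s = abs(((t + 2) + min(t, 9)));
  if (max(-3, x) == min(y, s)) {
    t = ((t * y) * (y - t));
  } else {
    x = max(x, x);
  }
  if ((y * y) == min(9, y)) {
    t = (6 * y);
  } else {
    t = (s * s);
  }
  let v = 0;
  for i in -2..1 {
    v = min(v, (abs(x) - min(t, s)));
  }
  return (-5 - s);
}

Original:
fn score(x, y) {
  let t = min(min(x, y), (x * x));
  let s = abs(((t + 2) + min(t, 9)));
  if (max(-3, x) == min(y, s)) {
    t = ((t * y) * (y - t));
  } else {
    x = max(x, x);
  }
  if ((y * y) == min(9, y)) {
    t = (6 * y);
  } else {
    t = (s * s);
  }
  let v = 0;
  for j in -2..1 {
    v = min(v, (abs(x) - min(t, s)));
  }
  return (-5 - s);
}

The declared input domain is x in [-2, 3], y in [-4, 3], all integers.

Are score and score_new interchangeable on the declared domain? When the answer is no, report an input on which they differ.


Differences: min/max/abs usage differs, plus local variable names differ — yet all 48 inputs agree.
verdict: equivalent


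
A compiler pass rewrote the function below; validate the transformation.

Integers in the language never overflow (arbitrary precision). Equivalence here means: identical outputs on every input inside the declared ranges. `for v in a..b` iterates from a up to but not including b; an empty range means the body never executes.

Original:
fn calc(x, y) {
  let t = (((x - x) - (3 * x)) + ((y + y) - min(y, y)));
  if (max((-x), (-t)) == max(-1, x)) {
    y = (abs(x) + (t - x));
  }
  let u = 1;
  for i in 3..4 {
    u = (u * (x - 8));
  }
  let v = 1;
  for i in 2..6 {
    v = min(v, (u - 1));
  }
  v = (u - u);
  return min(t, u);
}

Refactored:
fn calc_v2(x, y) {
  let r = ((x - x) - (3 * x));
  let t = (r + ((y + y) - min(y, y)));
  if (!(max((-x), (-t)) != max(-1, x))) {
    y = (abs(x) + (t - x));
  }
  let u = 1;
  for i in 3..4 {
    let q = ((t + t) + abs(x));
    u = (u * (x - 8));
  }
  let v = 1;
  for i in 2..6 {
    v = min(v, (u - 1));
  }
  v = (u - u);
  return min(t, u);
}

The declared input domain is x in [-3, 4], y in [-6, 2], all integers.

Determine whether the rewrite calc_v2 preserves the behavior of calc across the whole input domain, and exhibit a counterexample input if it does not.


The two versions differ — the changes include local variable names differ, boolean connective usage differs, comparison usage differs, min/max/abs usage differs, statement counts differ, arithmetic usage differs.
Tracing x=1, y=2: calc: t=-1, then (max((-x), (-t)) == max(-1, x)) is true, then y=-1, then u=1, then (i=3), then u=-7, then v=1, then (i=2), then v=-8, then (i=3), then v=-8, then (i=4), then v=-8, then (i=5), then v=-8, then v=0, then returns -7 | calc_v2: r=-3, then t=-1, then (!(max((-x), (-t)) != max(-1, x))) is true, then y=-1, then u=1, then (i=3), then q=-1, then u=-7, then v=1, then (i=2), then v=-8, then (i=3), then v=-8, then (i=4), then v=-8, then (i=5), then v=-8, then v=0, then returns -7 — matching result -7.
An exhaustive pass over the 72 declared inputs shows identical outputs.
verdict: equivalent


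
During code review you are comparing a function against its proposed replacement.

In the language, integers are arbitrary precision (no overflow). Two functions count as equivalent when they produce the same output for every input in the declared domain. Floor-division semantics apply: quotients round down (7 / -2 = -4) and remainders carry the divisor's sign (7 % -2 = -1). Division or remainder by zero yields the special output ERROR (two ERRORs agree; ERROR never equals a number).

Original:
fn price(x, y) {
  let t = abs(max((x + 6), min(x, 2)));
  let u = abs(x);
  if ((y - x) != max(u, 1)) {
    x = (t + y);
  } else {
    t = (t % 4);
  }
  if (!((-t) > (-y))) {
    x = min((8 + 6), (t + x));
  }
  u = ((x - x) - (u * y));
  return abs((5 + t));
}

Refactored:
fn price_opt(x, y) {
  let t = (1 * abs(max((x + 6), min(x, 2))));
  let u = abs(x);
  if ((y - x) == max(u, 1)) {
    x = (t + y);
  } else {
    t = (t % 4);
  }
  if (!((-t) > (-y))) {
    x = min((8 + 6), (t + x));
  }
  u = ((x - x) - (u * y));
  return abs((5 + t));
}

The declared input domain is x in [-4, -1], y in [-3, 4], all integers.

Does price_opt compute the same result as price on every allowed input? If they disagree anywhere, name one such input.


Consider the input x=-2, y=-3.
price: t := 4 | u := 2 | ((y - x) != max(u, 1)): true | x := 1 | (!((-t) > (-y))): true | x := 5 | u := 6 | result 9
price_opt: t := 4 | u := 2 | ((y - x) == max(u, 1)): false | t := 0 | (!((-t) > (-y))): true | x := -2 | u := 6 | result 5
9 and 5 differ, so these are not the same function on this domain.
verdict: not equivalent; witness: x=-2, y=-3


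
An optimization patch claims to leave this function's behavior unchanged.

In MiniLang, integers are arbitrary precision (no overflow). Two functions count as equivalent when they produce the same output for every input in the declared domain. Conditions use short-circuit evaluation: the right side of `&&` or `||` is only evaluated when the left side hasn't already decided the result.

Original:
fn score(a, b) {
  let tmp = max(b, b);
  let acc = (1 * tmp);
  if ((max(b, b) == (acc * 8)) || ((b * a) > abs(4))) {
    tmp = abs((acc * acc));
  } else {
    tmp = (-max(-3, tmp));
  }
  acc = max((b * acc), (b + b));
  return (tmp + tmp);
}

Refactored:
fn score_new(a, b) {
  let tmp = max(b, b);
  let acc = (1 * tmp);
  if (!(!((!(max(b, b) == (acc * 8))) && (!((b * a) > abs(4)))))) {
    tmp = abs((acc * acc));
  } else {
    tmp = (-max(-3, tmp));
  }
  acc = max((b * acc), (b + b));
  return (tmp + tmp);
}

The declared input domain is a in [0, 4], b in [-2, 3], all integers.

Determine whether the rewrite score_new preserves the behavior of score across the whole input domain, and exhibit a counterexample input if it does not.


Take a=0, b=-2.
score: tmp = -2; acc = -2; ((max(b, b) == (acc * 8)) || ((b * a) > abs(4))) -> false; tmp = 2; acc = 4; return 4
score_new: tmp = -2; acc = -2; (!(!((!(max(b, b) == (acc * 8))) && (!((b * a) > abs(4)))))) -> true; tmp = 4; acc = 4; return 8
4 vs 8 — the two versions disagree here.
verdict: not equivalent; witness: a=0, b=-2


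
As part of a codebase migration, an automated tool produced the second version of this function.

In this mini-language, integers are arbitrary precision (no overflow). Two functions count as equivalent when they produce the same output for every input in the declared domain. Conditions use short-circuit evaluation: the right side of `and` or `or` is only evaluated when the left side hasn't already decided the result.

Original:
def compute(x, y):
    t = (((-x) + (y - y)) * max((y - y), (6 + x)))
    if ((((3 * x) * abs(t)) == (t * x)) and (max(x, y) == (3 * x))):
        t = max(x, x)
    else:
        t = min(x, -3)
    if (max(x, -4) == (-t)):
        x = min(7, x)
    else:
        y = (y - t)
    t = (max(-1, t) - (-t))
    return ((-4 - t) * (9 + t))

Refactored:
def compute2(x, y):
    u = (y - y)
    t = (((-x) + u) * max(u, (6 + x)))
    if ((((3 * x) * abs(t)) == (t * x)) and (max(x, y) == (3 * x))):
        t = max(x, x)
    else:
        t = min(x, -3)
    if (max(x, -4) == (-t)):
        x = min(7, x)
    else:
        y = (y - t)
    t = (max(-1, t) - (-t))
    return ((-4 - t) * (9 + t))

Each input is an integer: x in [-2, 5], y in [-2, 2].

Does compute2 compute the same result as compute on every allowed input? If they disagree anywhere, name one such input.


Although arithmetic usage differs, plus local variable names differ, plus statement counts differ, 40/40 inputs agree.
verdict: equivalent


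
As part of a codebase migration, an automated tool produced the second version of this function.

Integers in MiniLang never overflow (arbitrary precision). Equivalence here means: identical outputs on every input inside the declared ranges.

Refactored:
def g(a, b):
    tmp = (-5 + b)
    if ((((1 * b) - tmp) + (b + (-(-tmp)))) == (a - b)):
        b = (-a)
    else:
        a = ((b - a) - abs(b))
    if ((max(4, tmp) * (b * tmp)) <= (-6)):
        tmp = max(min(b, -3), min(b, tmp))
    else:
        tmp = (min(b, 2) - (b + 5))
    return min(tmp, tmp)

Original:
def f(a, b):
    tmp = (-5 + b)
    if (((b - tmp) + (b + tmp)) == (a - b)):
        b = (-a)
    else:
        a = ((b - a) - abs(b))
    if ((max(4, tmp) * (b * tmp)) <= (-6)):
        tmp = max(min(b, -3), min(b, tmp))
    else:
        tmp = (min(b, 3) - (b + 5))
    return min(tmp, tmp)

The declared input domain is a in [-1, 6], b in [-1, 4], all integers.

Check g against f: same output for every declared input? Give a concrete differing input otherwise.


The edit looks behavioral (`3` became `2`), but over these ranges it never changes the outcome.
One worked example (a=1, b=2) — f: tmp=-3, then (((b - tmp) + (b + tmp)) == (a - b)) is false, then a=-1, then ((max(4, tmp) * (b * tmp)) <= (-6)) is true, then tmp=-3, then returns -3; g: tmp=-3, then ((((1 * b) - tmp) + (b + (-(-tmp)))) == (a - b)) is false, then a=-1, then ((max(4, tmp) * (b * tmp)) <= (-6)) is true, then tmp=-3, then returns -3; agreement on -3.
Checked all 48 inputs in the declared domain: the outputs agree on every one.
verdict: equivalent


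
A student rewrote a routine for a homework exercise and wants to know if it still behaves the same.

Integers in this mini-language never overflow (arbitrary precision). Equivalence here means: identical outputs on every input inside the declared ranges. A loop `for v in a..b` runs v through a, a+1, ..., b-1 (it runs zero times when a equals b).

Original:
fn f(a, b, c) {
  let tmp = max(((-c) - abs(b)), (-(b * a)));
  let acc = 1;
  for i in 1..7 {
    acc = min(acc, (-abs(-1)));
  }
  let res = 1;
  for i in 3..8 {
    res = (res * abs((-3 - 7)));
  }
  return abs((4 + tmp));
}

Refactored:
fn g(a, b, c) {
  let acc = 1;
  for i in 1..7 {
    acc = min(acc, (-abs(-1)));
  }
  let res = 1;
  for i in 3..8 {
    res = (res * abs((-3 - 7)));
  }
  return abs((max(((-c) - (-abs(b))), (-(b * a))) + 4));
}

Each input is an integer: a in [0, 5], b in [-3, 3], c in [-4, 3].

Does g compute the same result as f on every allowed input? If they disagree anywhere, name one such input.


Run the pair on a=0, b=-3, c=-4.
f: tmp=1, then acc=1, then (i=1), then acc=-1, then (i=2), then acc=-1, then (i=3), then acc=-1, then (i=4), then acc=-1, then (i=5), then acc=-1, then (i=6), then acc=-1, then res=1, then (i=3), then res=10, then (i=4), then res=100, then (i=5), then res=1000, then (i=6), then res=10000, then (i=7), then res=100000, then returns 5
g: acc=1, then (i=1), then acc=-1, then (i=2), then acc=-1, then (i=3), then acc=-1, then (i=4), then acc=-1, then (i=5), then acc=-1, then (i=6), then acc=-1, then res=1, then (i=3), then res=10, then (i=4), then res=100, then (i=5), then res=1000, then (i=6), then res=10000, then (i=7), then res=100000, then returns 11
5 != 11, so the rewrite changes behavior.
verdict: not equivalent; witness: a=0, b=-3, c=-4


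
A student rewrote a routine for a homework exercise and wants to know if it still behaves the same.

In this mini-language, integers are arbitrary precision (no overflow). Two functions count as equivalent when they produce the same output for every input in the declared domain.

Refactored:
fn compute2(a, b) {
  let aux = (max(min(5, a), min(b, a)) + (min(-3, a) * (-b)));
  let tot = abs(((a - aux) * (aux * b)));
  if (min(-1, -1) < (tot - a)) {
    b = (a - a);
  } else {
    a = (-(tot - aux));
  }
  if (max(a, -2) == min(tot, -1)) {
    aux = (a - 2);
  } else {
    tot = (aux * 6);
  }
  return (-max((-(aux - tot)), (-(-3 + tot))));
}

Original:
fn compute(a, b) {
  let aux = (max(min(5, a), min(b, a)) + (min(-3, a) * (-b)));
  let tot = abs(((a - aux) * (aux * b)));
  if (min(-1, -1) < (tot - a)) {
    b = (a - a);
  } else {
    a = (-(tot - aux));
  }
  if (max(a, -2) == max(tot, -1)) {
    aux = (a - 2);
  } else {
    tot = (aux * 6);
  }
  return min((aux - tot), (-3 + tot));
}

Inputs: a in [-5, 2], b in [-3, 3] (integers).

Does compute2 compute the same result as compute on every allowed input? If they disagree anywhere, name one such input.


Not equivalent: a=-1, b=-3 separates them (-63 vs -273).
compute: aux := -10 | tot := 270 | (min(-1, -1) < (tot - a)): true | b := 0 | (max(a, -2) == max(tot, -1)): false | tot := -60 | result -63
compute2: aux := -10 | tot := 270 | (min(-1, -1) < (tot - a)): true | b := 0 | (max(a, -2) == min(tot, -1)): true | aux := -3 | result -273
verdict: not equivalent; witness: a=-1, b=-3


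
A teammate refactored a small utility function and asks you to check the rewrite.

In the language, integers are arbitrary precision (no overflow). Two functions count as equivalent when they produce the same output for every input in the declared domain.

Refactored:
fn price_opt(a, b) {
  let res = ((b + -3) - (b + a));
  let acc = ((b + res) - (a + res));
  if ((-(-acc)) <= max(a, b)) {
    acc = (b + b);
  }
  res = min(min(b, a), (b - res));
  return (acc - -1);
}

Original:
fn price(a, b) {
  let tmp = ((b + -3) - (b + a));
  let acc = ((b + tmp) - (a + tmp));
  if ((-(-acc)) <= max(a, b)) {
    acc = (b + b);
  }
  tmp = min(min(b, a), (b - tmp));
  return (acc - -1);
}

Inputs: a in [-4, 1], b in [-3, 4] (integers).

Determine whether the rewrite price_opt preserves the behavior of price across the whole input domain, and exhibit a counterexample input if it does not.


Comparing the listings, the differences include: local variable names differ.
Tracing a=-1, b=2: price: tmp becomes -2; next acc becomes 3; next ((-(-acc)) <= max(a, b)) evaluates to false; next tmp becomes -1; next final value 4 | price_opt: res becomes -2; next acc becomes 3; next ((-(-acc)) <= max(a, b)) evaluates to false; next res becomes -1; next final value 4 — matching result 4.
Sweeping the whole domain (48 inputs) finds no disagreement.
verdict: equivalent


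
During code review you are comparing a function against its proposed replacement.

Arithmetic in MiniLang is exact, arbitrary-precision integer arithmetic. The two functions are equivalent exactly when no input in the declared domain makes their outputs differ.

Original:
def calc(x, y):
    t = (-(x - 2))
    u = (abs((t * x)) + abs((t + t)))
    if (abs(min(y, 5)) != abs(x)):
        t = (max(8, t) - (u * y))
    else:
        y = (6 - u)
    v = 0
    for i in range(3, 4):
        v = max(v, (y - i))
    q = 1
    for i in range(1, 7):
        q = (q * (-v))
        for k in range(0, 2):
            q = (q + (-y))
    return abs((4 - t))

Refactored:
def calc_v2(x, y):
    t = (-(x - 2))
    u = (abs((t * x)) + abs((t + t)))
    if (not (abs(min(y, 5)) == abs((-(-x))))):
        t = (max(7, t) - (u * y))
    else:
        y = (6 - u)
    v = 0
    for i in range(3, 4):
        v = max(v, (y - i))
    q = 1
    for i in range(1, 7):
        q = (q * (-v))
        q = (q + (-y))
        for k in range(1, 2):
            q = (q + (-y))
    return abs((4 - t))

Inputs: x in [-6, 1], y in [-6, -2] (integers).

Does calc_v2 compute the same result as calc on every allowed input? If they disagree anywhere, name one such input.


Input x=-5, y=-6: 298 from calc versus 297 from calc_v2.
verdict: not equivalent; witness: x=-5, y=-6


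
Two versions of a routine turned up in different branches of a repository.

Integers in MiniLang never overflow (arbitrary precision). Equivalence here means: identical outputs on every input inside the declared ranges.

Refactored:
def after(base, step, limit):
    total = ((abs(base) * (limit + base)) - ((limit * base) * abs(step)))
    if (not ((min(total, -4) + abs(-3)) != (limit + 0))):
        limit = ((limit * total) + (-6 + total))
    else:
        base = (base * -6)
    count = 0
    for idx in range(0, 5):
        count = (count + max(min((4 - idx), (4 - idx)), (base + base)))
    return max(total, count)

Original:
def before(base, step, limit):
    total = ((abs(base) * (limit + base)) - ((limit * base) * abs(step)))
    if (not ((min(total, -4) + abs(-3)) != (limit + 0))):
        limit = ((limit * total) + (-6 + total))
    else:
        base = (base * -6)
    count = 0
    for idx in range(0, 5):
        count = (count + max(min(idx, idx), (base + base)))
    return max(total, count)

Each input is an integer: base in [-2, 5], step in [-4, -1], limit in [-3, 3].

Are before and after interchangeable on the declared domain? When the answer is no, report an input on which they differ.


Equivalent — the differences include constant usage differs, and arithmetic usage differs, yet no declared input distinguishes the two.
Tracing base=-2, step=-4, limit=-3: before: total=-34, then (not ((min(total, -4) + abs(-3)) != (limit + 0))) is false, then base=12, then count=0, then (idx=0), then count=24, then (idx=1), then count=48, then (idx=2), then count=72, then (idx=3), then count=96, then (idx=4), then count=120, then returns 120 | after: total=-34, then (not ((min(total, -4) + abs(-3)) != (limit + 0))) is false, then base=12, then count=0, then (idx=0), then count=24, then (idx=1), then count=48, then (idx=2), then count=72, then (idx=3), then count=96, then (idx=4), then count=120, then returns 120 — matching result 120.
Every one of the 224 inputs gives matching results.
verdict: equivalent


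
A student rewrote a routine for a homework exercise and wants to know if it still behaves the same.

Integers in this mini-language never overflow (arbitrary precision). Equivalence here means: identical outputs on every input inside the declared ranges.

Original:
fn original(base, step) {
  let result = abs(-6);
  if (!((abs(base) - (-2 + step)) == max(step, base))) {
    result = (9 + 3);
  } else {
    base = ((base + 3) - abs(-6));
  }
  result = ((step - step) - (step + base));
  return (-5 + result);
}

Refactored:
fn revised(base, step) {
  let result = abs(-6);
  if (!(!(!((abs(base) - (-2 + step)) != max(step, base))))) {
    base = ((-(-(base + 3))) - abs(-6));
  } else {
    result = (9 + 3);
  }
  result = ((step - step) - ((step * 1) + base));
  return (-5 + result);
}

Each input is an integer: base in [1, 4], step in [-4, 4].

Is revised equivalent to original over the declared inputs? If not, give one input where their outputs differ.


The two are interchangeable: arithmetic usage differs; also comparison usage differs; also constant usage differs; also boolean connective usage differs, and every declared input agrees.
Tracing base=2, step=-3: original: result becomes 6; next (!((abs(base) - (-2 + step)) == max(step, base))) evaluates to true; next result becomes 12; next result becomes 1; next final value -4 | revised: result becomes 6; next (!(!(!((abs(base) - (-2 + step)) != max(step, base))))) evaluates to false; next result becomes 12; next result becomes 1; next final value -4 — matching result -4.
An exhaustive pass over the 36 declared inputs shows identical outputs.
verdict: equivalent


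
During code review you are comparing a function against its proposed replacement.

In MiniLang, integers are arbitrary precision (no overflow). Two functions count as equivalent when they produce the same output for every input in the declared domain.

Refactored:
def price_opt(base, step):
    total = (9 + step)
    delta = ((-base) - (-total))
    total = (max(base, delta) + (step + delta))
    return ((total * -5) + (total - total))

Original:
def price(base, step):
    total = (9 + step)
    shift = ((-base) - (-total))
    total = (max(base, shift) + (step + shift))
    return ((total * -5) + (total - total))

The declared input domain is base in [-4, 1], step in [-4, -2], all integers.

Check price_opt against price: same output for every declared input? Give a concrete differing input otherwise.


Reading the diff, among the changes: local variable names differ.
Tracing base=-3, step=-2: price: total := 7 | shift := 10 | total := 18 | result -90 | price_opt: total := 7 | delta := 10 | total := 18 | result -90 — matching result -90.
Sweeping the whole domain (18 inputs) finds no disagreement.
verdict: equivalent


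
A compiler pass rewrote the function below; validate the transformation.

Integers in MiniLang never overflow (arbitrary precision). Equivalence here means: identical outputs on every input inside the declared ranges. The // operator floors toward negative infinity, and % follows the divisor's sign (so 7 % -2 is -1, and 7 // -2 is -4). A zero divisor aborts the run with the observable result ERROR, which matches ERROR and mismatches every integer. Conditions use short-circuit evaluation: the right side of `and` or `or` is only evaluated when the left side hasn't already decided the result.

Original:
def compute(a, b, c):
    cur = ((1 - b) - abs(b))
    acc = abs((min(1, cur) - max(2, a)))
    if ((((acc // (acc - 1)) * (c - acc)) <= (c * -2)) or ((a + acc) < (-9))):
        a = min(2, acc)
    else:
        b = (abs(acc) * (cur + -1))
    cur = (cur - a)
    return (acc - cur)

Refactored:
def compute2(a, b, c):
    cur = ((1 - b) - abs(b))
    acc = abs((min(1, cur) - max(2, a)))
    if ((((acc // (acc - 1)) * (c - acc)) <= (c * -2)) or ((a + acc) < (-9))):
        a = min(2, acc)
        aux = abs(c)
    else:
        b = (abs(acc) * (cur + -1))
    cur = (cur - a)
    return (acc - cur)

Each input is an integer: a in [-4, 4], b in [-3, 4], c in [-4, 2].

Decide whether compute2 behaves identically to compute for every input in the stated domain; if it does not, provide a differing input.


Differences: min/max/abs usage differs; and statement counts differ; and local variable names differ — yet all 504 inputs agree.
verdict: equivalent


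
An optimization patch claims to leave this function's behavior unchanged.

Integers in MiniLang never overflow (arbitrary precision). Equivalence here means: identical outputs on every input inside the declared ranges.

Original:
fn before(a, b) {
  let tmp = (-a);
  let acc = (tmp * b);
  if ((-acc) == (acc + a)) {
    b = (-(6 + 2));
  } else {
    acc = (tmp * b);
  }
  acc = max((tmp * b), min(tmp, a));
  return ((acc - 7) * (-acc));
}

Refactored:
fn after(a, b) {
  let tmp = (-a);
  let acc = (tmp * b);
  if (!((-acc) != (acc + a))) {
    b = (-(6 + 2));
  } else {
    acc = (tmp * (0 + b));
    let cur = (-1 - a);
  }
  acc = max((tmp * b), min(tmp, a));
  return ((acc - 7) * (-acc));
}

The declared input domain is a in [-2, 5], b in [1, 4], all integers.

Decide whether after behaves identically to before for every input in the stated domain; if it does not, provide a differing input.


Reading the diff, among the changes: boolean connective usage differs; also constant usage differs; also arithmetic usage differs; also comparison usage differs; also statement counts differ; also local variable names differ.
One worked example (a=1, b=4) — before: tmp = -1; acc = -4; ((-acc) == (acc + a)) -> false; acc = -4; acc = -1; return -8; after: tmp = -1; acc = -4; (!((-acc) != (acc + a))) -> false; acc = -4; cur = -2; acc = -1; return -8; agreement on -8.
Across all 32 domain points the two functions coincide.
verdict: equivalent


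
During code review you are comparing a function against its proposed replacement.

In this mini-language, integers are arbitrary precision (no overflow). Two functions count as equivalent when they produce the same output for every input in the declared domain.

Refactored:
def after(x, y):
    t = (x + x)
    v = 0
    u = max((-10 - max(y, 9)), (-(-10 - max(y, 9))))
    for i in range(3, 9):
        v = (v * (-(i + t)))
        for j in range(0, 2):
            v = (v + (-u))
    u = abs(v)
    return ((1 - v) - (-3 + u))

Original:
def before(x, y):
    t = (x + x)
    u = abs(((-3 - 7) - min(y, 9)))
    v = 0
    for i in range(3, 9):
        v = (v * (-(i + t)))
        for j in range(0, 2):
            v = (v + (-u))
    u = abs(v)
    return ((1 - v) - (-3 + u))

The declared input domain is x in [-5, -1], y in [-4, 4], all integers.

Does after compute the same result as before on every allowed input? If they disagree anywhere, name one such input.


Evaluate both at x=-1, y=-4.
before: t=-2, then u=6, then v=0, then (i=3), then v=0, then (j=0), then v=-6, then (j=1), then v=-12, then (i=4), then v=24, then (j=0), then v=18, then (j=1), then v=12, then (i=5), then v=-36, then (j=0), then v=-42, then (j=1), then v=-48, then (i=6), then v=192, then (j=0), then v=186, then (j=1), then v=180, then (i=7), then v=-900, then (j=0), then v=-906, then (j=1), then v=-912, then (i=8), then v=5472, then (j=0), then v=5466, then (j=1), then v=5460, then u=5460, then returns -10916
after: t=-2, then v=0, then u=19, then (i=3), then v=0, then (j=0), then v=-19, then (j=1), then v=-38, then (i=4), then v=76, then (j=0), then v=57, then (j=1), then v=38, then (i=5), then v=-114, then (j=0), then v=-133, then (j=1), then v=-152, then (i=6), then v=608, then (j=0), then v=589, then (j=1), then v=570, then (i=7), then v=-2850, then (j=0), then v=-2869, then (j=1), then v=-2888, then (i=8), then v=17328, then (j=0), then v=17309, then (j=1), then v=17290, then u=17290, then returns -34576
-10916 against -34576: the behavior changed.
verdict: not equivalent; witness: x=-1, y=-4


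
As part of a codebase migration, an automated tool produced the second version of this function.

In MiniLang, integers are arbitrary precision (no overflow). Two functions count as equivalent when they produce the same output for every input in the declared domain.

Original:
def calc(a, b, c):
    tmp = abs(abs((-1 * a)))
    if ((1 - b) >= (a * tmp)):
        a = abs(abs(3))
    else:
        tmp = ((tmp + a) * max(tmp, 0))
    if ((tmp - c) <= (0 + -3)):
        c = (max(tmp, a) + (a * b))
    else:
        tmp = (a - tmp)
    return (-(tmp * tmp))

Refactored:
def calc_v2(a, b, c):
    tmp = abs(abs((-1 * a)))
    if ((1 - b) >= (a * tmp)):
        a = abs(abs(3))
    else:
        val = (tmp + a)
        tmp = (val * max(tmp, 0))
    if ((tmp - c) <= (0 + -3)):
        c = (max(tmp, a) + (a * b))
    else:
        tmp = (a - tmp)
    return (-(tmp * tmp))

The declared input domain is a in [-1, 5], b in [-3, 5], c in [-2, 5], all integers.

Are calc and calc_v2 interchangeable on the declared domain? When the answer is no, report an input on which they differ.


Changes here: statement counts differ; local variable names differ; the full 504-point sweep finds no disagreement.
verdict: equivalent


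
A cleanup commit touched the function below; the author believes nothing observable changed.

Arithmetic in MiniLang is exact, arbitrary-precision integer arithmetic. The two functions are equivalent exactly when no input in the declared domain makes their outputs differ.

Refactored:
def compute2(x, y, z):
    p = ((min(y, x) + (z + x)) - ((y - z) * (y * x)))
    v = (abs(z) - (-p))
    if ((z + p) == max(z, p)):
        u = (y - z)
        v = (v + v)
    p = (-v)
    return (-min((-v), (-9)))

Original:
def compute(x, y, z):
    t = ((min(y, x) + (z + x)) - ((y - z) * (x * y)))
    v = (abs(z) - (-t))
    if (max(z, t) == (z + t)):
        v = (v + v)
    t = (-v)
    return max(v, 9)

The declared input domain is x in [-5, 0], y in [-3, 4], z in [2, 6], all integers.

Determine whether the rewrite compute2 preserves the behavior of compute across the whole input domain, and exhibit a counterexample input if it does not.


Equivalent. The diff adds an assignment to `u` whose value nothing reads, which nothing downstream consumes.
Checked all 240 inputs in the declared domain: the outputs agree on every one.
Spot check at x=-1, y=-2, z=3 — compute: t becomes 10; next v becomes 13; next (max(z, t) == (z + t)) evaluates to false; next t becomes -13; next final value 13. compute2: p becomes 10; next v becomes 13; next ((z + p) == max(z, p)) evaluates to false; next p becomes -13; next final value 13. Both give 13.
verdict: equivalent


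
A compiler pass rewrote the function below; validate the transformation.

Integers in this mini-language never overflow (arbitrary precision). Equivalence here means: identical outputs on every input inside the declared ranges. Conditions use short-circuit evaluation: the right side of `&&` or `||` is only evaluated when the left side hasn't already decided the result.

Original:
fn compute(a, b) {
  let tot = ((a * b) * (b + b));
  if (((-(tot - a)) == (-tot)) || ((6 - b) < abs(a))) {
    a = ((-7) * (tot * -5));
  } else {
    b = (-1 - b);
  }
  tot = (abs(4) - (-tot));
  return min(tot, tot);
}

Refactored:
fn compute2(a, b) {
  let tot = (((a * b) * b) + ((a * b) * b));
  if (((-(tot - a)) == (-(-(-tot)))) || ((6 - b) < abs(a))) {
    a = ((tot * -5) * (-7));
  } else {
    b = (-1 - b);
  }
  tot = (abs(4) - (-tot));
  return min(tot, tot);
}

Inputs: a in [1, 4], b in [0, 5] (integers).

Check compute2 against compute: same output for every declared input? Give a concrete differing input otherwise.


Reading the diff, among the changes: arithmetic usage differs.
Spot check at a=2, b=2 — compute: tot=16, then (((-(tot - a)) == (-tot)) || ((6 - b) < abs(a))) is false, then b=-3, then tot=20, then returns 20. compute2: tot=16, then (((-(tot - a)) == (-(-(-tot)))) || ((6 - b) < abs(a))) is false, then b=-3, then tot=20, then returns 20. Both give 20.
Every one of the 24 inputs gives matching results.
verdict: equivalent


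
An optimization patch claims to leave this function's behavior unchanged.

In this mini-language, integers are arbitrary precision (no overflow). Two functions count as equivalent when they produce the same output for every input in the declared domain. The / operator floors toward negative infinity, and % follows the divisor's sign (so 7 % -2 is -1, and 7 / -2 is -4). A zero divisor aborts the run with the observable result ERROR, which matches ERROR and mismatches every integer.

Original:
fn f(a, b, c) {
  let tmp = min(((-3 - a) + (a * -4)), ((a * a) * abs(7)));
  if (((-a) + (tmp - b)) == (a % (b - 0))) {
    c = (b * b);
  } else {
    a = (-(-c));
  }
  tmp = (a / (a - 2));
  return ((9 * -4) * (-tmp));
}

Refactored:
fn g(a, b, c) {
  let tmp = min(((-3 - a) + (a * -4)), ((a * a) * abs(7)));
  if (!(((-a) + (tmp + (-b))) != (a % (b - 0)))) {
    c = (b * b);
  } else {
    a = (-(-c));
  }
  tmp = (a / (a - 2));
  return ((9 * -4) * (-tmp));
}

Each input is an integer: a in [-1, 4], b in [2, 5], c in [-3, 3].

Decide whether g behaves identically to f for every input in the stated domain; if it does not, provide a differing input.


This is a faithful refactor — comparison usage differs, boolean connective usage differs, arithmetic usage differs, but the computed results match everywhere.
Spot check at a=4, b=3, c=3 — f: tmp=-23, then (((-a) + (tmp - b)) == (a % (b - 0))) is false, then a=3, then tmp=3, then returns 108. g: tmp=-23, then (!(((-a) + (tmp + (-b))) != (a % (b - 0)))) is false, then a=3, then tmp=3, then returns 108. Both give 108.
Checked all 168 inputs in the declared domain: the outputs agree on every one.
verdict: equivalent


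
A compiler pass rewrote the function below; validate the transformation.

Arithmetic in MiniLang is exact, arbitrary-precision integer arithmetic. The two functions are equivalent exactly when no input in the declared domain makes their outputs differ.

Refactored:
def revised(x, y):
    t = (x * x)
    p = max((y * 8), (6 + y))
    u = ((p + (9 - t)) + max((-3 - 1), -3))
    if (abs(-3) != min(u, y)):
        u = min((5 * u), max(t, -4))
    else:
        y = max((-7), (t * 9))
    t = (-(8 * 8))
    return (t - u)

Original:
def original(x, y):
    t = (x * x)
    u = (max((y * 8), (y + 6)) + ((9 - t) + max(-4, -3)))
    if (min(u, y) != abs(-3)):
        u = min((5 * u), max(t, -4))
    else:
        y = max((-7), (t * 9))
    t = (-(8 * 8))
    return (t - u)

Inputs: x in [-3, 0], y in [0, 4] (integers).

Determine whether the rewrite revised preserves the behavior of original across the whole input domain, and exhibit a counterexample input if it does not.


Reading the diff, among the changes: arithmetic usage differs, plus local variable names differ, plus constant usage differs, plus statement counts differ.
Tracing x=-3, y=2: original: t = 9; u = 13; (min(u, y) != abs(-3)) -> true; u = 9; t = -64; return -73 | revised: t = 9; p = 16; u = 13; (abs(-3) != min(u, y)) -> true; u = 9; t = -64; return -73 — matching result -73.
Every one of the 20 inputs gives matching results.
verdict: equivalent


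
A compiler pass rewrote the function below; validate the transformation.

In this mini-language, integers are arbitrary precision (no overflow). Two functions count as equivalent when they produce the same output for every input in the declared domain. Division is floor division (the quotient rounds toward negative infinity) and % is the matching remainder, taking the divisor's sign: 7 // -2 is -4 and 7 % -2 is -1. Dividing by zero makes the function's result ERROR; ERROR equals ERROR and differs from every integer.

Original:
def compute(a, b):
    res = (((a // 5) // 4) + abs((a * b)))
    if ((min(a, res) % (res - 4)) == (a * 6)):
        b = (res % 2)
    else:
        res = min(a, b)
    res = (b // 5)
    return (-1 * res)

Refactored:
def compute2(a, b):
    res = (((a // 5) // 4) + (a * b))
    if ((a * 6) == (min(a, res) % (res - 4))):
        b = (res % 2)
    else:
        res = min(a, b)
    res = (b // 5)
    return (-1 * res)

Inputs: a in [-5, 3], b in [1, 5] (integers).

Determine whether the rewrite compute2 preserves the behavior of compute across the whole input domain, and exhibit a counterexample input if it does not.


Input a=-5, b=1: ERROR from compute versus 0 from compute2.
verdict: not equivalent; witness: a=-5, b=1


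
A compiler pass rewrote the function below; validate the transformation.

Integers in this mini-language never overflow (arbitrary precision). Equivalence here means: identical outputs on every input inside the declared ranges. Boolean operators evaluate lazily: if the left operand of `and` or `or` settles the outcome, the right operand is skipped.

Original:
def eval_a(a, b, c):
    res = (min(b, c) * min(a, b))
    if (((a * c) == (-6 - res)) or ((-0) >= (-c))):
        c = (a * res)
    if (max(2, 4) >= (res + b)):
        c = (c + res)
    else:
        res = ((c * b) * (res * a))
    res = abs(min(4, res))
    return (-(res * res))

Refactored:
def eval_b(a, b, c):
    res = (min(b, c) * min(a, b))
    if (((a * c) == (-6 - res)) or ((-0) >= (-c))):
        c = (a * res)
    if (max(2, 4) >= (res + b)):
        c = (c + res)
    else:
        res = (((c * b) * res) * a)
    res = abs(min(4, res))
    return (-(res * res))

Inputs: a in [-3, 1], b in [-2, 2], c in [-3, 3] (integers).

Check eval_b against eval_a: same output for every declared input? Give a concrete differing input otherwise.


The two are interchangeable: same computation, different form, and every declared input agrees.
Spot check at a=-2, b=-1, c=-3 — eval_a: res becomes 6; next (((a * c) == (-6 - res)) or ((-0) >= (-c))) evaluates to false; next (max(2, 4) >= (res + b)) evaluates to false; next res becomes -36; next res becomes 36; next final value -1296. eval_b: res becomes 6; next (((a * c) == (-6 - res)) or ((-0) >= (-c))) evaluates to false; next (max(2, 4) >= (res + b)) evaluates to false; next res becomes -36; next res becomes 36; next final value -1296. Both give -1296.
Sweeping the whole domain (175 inputs) finds no disagreement.
verdict: equivalent


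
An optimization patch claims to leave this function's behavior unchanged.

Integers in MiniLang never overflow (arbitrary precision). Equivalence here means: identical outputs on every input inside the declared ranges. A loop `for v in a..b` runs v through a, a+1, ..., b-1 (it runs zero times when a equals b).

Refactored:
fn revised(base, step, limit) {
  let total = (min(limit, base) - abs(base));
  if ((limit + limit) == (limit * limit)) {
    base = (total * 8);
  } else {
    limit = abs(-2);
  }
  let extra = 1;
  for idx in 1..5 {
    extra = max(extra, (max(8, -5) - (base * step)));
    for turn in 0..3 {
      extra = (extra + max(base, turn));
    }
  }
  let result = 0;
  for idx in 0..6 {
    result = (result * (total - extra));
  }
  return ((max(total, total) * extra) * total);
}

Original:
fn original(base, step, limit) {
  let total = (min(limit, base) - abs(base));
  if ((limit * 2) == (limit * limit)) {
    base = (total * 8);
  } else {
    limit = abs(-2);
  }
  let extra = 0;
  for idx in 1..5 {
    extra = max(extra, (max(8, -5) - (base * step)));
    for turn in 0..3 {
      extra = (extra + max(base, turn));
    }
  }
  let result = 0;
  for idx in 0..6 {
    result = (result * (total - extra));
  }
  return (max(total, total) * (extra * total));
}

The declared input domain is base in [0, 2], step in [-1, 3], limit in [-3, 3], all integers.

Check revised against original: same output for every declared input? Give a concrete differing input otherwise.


Run the pair on base=1, step=-1, limit=0.
original: total=-1, then ((limit * 2) == (limit * limit)) is true, then base=-8, then extra=0, then (idx=1), then extra=0, then (turn=0), then extra=0, then (turn=1), then extra=1, then (turn=2), then extra=3, then (idx=2), then extra=3, then (turn=0), then extra=3, then (turn=1), then extra=4, then (turn=2), then extra=6, then (idx=3), then extra=6, then (turn=0), then extra=6, then (turn=1), then extra=7, then (turn=2), then extra=9, then (idx=4), then extra=9, then (turn=0), then extra=9, then (turn=1), then extra=10, then (turn=2), then extra=12, then result=0, then (idx=0), then result=0, then (idx=1), then result=0, then (idx=2), then result=0, then (idx=3), then result=0, then (idx=4), then result=0, then (idx=5), then result=0, then returns 12
revised: total=-1, then ((limit + limit) == (limit * limit)) is true, then base=-8, then extra=1, then (idx=1), then extra=1, then (turn=0), then extra=1, then (turn=1), then extra=2, then (turn=2), then extra=4, then (idx=2), then extra=4, then (turn=0), then extra=4, then (turn=1), then extra=5, then (turn=2), then extra=7, then (idx=3), then extra=7, then (turn=0), then extra=7, then (turn=1), then extra=8, then (turn=2), then extra=10, then (idx=4), then extra=10, then (turn=0), then extra=10, then (turn=1), then extra=11, then (turn=2), then extra=13, then result=0, then (idx=0), then result=0, then (idx=1), then result=0, then (idx=2), then result=0, then (idx=3), then result=0, then (idx=4), then result=0, then (idx=5), then result=0, then returns 13
12 != 13, so the rewrite changes behavior.
verdict: not equivalent; witness: base=1, step=-1, limit=0


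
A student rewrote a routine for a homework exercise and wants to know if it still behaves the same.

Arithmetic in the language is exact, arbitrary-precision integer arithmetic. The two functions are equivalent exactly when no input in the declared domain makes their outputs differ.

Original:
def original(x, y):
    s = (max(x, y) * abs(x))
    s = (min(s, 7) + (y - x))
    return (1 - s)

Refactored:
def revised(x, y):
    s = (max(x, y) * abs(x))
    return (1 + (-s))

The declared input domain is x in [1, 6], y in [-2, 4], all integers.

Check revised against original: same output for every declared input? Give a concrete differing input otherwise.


The rewrite breaks on x=1, y=-2, where the results are 3 and 0.
original: s=1, then s=-2, then returns 3
revised: s=1, then returns 0
verdict: not equivalent; witness: x=1, y=-2


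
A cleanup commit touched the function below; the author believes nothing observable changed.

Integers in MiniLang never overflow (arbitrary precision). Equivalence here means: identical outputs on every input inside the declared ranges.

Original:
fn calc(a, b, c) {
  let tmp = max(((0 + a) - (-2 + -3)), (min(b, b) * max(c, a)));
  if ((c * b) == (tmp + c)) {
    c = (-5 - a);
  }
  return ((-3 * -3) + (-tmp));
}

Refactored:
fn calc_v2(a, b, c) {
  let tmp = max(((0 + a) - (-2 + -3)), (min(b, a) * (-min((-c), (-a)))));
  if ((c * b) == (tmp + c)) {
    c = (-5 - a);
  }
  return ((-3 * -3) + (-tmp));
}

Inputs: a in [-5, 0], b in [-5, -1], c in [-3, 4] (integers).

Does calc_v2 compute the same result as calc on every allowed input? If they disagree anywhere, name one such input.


Input a=-5, b=-4, c=-3: -3 from calc versus -6 from calc_v2.
verdict: not equivalent; witness: a=-5, b=-4, c=-3
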